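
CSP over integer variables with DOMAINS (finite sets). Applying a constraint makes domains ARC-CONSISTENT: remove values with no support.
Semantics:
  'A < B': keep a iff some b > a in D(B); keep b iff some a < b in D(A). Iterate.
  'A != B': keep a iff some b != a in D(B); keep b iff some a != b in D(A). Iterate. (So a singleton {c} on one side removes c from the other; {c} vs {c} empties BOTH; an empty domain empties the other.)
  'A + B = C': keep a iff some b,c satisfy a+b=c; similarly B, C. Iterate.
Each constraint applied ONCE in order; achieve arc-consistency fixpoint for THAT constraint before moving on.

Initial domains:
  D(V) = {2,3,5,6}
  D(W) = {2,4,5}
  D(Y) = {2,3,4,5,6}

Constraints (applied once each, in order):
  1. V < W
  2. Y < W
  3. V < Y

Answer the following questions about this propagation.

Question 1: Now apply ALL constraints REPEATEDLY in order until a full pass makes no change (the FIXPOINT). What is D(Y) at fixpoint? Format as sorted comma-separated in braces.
pass 0 (initial): D(Y)={2,3,4,5,6}
pass 1: V {2,3,5,6}->{2,3}; W {2,4,5}->{4,5}; Y {2,3,4,5,6}->{3,4}
pass 2: no change
Fixpoint after 2 passes: D(Y) = {3,4}

Answer: {3,4}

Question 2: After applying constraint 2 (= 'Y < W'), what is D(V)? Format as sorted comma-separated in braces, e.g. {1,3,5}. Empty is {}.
Constraint 1 (V < W) on D(V)={2,3,5,6} D(W)={2,4,5}: V {2,3,5,6}->{2,3}; W {2,4,5}->{4,5}
Constraint 2 (Y < W) on D(Y)={2,3,4,5,6} D(W)={4,5}: Y {2,3,4,5,6}->{2,3,4}
So after constraint 2: D(V) = {2,3}

Answer: {2,3}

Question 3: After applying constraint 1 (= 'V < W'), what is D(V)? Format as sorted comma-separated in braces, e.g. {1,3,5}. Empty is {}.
Answer: {2,3}

Derivation:
Constraint 1 (V < W) on D(V)={2,3,5,6} D(W)={2,4,5}: V {2,3,5,6}->{2,3}; W {2,4,5}->{4,5}
So after constraint 1: D(V) = {2,3}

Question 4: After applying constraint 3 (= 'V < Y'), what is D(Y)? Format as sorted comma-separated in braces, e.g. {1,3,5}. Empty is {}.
Constraint 1 (V < W) on D(V)={2,3,5,6} D(W)={2,4,5}: V {2,3,5,6}->{2,3}; W {2,4,5}->{4,5}
Constraint 2 (Y < W) on D(Y)={2,3,4,5,6} D(W)={4,5}: Y {2,3,4,5,6}->{2,3,4}
Constraint 3 (V < Y) on D(V)={2,3} D(Y)={2,3,4}: Y {2,3,4}->{3,4}
So after constraint 3: D(Y) = {3,4}

Answer: {3,4}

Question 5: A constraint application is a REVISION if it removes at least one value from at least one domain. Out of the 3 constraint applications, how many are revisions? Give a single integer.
Constraint 1 (V < W) on D(V)={2,3,5,6} D(W)={2,4,5}: V {2,3,5,6}->{2,3}; W {2,4,5}->{4,5} => REVISION
Constraint 2 (Y < W) on D(Y)={2,3,4,5,6} D(W)={4,5}: Y {2,3,4,5,6}->{2,3,4} => REVISION
Constraint 3 (V < Y) on D(V)={2,3} D(Y)={2,3,4}: Y {2,3,4}->{3,4} => REVISION
Total revisions = 3

Answer: 3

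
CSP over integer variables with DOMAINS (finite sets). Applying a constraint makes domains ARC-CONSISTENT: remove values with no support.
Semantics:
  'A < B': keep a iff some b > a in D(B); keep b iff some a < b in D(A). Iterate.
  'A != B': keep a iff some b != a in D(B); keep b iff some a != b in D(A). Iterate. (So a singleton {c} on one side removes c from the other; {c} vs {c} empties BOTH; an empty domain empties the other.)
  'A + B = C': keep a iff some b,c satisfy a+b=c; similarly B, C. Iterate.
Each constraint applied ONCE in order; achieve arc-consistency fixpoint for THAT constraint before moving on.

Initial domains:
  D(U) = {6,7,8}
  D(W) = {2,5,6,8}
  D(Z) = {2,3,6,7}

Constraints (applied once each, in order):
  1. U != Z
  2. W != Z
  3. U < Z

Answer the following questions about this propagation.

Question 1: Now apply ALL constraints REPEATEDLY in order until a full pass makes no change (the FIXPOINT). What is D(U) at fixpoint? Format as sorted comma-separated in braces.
Answer: {6}

Derivation:
pass 0 (initial): D(U)={6,7,8}
pass 1: U {6,7,8}->{6}; Z {2,3,6,7}->{7}
pass 2: no change
Fixpoint after 2 passes: D(U) = {6}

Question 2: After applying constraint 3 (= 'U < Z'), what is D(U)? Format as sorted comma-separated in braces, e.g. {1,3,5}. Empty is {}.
Answer: {6}

Derivation:
Constraint 1 (U != Z) on D(U)={6,7,8} D(Z)={2,3,6,7}: no change
Constraint 2 (W != Z) on D(W)={2,5,6,8} D(Z)={2,3,6,7}: no change
Constraint 3 (U < Z) on D(U)={6,7,8} D(Z)={2,3,6,7}: U {6,7,8}->{6}; Z {2,3,6,7}->{7}
So after constraint 3: D(U) = {6}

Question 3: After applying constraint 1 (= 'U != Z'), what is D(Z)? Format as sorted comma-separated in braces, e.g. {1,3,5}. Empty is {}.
Constraint 1 (U != Z) on D(U)={6,7,8} D(Z)={2,3,6,7}: no change
So after constraint 1: D(Z) = {2,3,6,7}

Answer: {2,3,6,7}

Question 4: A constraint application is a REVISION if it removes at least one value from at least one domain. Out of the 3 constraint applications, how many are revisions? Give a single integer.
Answer: 1

Derivation:
Constraint 1 (U != Z) on D(U)={6,7,8} D(Z)={2,3,6,7}: no change => not a revision
Constraint 2 (W != Z) on D(W)={2,5,6,8} D(Z)={2,3,6,7}: no change => not a revision
Constraint 3 (U < Z) on D(U)={6,7,8} D(Z)={2,3,6,7}: U {6,7,8}->{6}; Z {2,3,6,7}->{7} => REVISION
Total revisions = 1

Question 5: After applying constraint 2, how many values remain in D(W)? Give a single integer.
Constraint 1 (U != Z) on D(U)={6,7,8} D(Z)={2,3,6,7}: no change
Constraint 2 (W != Z) on D(W)={2,5,6,8} D(Z)={2,3,6,7}: no change
So after constraint 2: D(W)={2,5,6,8}, size = 4

Answer: 4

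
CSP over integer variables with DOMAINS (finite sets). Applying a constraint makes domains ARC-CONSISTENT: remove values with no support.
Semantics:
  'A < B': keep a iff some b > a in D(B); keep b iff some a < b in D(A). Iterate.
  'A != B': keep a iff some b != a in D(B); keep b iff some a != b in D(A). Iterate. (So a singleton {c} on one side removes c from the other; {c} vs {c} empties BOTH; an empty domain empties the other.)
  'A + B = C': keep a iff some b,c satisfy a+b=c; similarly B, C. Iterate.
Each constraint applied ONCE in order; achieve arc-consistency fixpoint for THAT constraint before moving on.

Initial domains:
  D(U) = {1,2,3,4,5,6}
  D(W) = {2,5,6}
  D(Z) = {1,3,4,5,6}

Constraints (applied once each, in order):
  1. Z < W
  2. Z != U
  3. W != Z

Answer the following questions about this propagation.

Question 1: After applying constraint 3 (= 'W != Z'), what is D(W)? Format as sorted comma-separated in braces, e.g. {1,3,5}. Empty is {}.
Constraint 1 (Z < W) on D(Z)={1,3,4,5,6} D(W)={2,5,6}: Z {1,3,4,5,6}->{1,3,4,5}
Constraint 2 (Z != U) on D(Z)={1,3,4,5} D(U)={1,2,3,4,5,6}: no change
Constraint 3 (W != Z) on D(W)={2,5,6} D(Z)={1,3,4,5}: no change
So after constraint 3: D(W) = {2,5,6}

Answer: {2,5,6}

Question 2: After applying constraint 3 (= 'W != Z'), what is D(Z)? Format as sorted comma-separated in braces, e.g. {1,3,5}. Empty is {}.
Constraint 1 (Z < W) on D(Z)={1,3,4,5,6} D(W)={2,5,6}: Z {1,3,4,5,6}->{1,3,4,5}
Constraint 2 (Z != U) on D(Z)={1,3,4,5} D(U)={1,2,3,4,5,6}: no change
Constraint 3 (W != Z) on D(W)={2,5,6} D(Z)={1,3,4,5}: no change
So after constraint 3: D(Z) = {1,3,4,5}

Answer: {1,3,4,5}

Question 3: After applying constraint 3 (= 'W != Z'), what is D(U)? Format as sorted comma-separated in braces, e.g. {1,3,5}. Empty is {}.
Constraint 1 (Z < W) on D(Z)={1,3,4,5,6} D(W)={2,5,6}: Z {1,3,4,5,6}->{1,3,4,5}
Constraint 2 (Z != U) on D(Z)={1,3,4,5} D(U)={1,2,3,4,5,6}: no change
Constraint 3 (W != Z) on D(W)={2,5,6} D(Z)={1,3,4,5}: no change
So after constraint 3: D(U) = {1,2,3,4,5,6}

Answer: {1,2,3,4,5,6}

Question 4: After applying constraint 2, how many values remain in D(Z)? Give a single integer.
Constraint 1 (Z < W) on D(Z)={1,3,4,5,6} D(W)={2,5,6}: Z {1,3,4,5,6}->{1,3,4,5}
Constraint 2 (Z != U) on D(Z)={1,3,4,5} D(U)={1,2,3,4,5,6}: no change
So after constraint 2: D(Z)={1,3,4,5}, size = 4

Answer: 4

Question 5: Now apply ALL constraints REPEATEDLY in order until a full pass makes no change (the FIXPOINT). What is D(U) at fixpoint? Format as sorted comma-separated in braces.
pass 0 (initial): D(U)={1,2,3,4,5,6}
pass 1: Z {1,3,4,5,6}->{1,3,4,5}
pass 2: no change
Fixpoint after 2 passes: D(U) = {1,2,3,4,5,6}

Answer: {1,2,3,4,5,6}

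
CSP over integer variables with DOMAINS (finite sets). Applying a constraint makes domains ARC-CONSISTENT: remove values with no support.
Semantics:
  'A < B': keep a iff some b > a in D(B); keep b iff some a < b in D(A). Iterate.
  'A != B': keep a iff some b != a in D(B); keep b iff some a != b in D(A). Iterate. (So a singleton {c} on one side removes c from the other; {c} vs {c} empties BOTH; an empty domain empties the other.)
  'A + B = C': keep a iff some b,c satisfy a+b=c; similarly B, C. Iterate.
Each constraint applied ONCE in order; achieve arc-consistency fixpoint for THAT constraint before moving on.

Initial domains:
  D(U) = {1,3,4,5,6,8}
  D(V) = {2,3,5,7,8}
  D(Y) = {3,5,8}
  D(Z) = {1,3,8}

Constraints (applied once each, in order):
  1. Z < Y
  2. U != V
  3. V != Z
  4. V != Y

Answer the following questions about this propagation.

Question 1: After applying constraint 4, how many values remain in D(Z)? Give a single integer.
Constraint 1 (Z < Y) on D(Z)={1,3,8} D(Y)={3,5,8}: Z {1,3,8}->{1,3}
Constraint 2 (U != V) on D(U)={1,3,4,5,6,8} D(V)={2,3,5,7,8}: no change
Constraint 3 (V != Z) on D(V)={2,3,5,7,8} D(Z)={1,3}: no change
Constraint 4 (V != Y) on D(V)={2,3,5,7,8} D(Y)={3,5,8}: no change
So after constraint 4: D(Z)={1,3}, size = 2

Answer: 2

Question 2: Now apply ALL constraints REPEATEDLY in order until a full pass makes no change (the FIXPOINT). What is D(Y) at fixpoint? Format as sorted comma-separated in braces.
pass 0 (initial): D(Y)={3,5,8}
pass 1: Z {1,3,8}->{1,3}
pass 2: no change
Fixpoint after 2 passes: D(Y) = {3,5,8}

Answer: {3,5,8}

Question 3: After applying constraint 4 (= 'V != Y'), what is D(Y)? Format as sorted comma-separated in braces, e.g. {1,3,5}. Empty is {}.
Answer: {3,5,8}

Derivation:
Constraint 1 (Z < Y) on D(Z)={1,3,8} D(Y)={3,5,8}: Z {1,3,8}->{1,3}
Constraint 2 (U != V) on D(U)={1,3,4,5,6,8} D(V)={2,3,5,7,8}: no change
Constraint 3 (V != Z) on D(V)={2,3,5,7,8} D(Z)={1,3}: no change
Constraint 4 (V != Y) on D(V)={2,3,5,7,8} D(Y)={3,5,8}: no change
So after constraint 4: D(Y) = {3,5,8}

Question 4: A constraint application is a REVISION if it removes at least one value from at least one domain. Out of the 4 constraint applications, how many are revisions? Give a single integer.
Answer: 1

Derivation:
Constraint 1 (Z < Y) on D(Z)={1,3,8} D(Y)={3,5,8}: Z {1,3,8}->{1,3} => REVISION
Constraint 2 (U != V) on D(U)={1,3,4,5,6,8} D(V)={2,3,5,7,8}: no change => not a revision
Constraint 3 (V != Z) on D(V)={2,3,5,7,8} D(Z)={1,3}: no change => not a revision
Constraint 4 (V != Y) on D(V)={2,3,5,7,8} D(Y)={3,5,8}: no change => not a revision
Total revisions = 1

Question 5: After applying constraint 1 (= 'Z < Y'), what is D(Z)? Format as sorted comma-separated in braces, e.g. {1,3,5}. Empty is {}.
Constraint 1 (Z < Y) on D(Z)={1,3,8} D(Y)={3,5,8}: Z {1,3,8}->{1,3}
So after constraint 1: D(Z) = {1,3}

Answer: {1,3}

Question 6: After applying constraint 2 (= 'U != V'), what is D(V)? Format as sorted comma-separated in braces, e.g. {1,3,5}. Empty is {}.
Constraint 1 (Z < Y) on D(Z)={1,3,8} D(Y)={3,5,8}: Z {1,3,8}->{1,3}
Constraint 2 (U != V) on D(U)={1,3,4,5,6,8} D(V)={2,3,5,7,8}: no change
So after constraint 2: D(V) = {2,3,5,7,8}

Answer: {2,3,5,7,8}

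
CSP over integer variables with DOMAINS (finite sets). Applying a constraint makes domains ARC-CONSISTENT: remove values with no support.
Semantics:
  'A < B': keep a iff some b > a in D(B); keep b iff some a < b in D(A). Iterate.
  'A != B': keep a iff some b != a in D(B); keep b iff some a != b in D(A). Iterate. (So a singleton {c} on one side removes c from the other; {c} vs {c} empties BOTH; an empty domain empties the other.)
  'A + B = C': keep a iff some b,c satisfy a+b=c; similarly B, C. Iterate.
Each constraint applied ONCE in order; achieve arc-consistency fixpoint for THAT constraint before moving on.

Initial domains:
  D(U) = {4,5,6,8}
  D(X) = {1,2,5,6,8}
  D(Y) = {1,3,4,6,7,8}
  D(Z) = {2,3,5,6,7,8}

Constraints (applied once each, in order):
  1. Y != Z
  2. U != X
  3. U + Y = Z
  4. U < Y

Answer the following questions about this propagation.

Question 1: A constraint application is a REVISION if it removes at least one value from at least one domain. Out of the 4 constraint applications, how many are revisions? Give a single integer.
Constraint 1 (Y != Z) on D(Y)={1,3,4,6,7,8} D(Z)={2,3,5,6,7,8}: no change => not a revision
Constraint 2 (U != X) on D(U)={4,5,6,8} D(X)={1,2,5,6,8}: no change => not a revision
Constraint 3 (U + Y = Z) on D(U)={4,5,6,8} D(Y)={1,3,4,6,7,8} D(Z)={2,3,5,6,7,8}: U {4,5,6,8}->{4,5,6}; Y {1,3,4,6,7,8}->{1,3,4}; Z {2,3,5,6,7,8}->{5,6,7,8} => REVISION
Constraint 4 (U < Y) on D(U)={4,5,6} D(Y)={1,3,4}: U {4,5,6}->{}; Y {1,3,4}->{} => REVISION
Total revisions = 2

Answer: 2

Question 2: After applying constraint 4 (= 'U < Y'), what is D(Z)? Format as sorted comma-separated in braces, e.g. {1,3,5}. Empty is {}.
Answer: {5,6,7,8}

Derivation:
Constraint 1 (Y != Z) on D(Y)={1,3,4,6,7,8} D(Z)={2,3,5,6,7,8}: no change
Constraint 2 (U != X) on D(U)={4,5,6,8} D(X)={1,2,5,6,8}: no change
Constraint 3 (U + Y = Z) on D(U)={4,5,6,8} D(Y)={1,3,4,6,7,8} D(Z)={2,3,5,6,7,8}: U {4,5,6,8}->{4,5,6}; Y {1,3,4,6,7,8}->{1,3,4}; Z {2,3,5,6,7,8}->{5,6,7,8}
Constraint 4 (U < Y) on D(U)={4,5,6} D(Y)={1,3,4}: U {4,5,6}->{}; Y {1,3,4}->{}
So after constraint 4: D(Z) = {5,6,7,8}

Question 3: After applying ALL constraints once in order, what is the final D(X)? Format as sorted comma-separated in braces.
Constraint 1 (Y != Z) on D(Y)={1,3,4,6,7,8} D(Z)={2,3,5,6,7,8}: no change
Constraint 2 (U != X) on D(U)={4,5,6,8} D(X)={1,2,5,6,8}: no change
Constraint 3 (U + Y = Z) on D(U)={4,5,6,8} D(Y)={1,3,4,6,7,8} D(Z)={2,3,5,6,7,8}: U {4,5,6,8}->{4,5,6}; Y {1,3,4,6,7,8}->{1,3,4}; Z {2,3,5,6,7,8}->{5,6,7,8}
Constraint 4 (U < Y) on D(U)={4,5,6} D(Y)={1,3,4}: U {4,5,6}->{}; Y {1,3,4}->{}
So after all 4 constraints: D(X) = {1,2,5,6,8}

Answer: {1,2,5,6,8}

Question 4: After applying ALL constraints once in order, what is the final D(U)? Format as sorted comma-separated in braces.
Constraint 1 (Y != Z) on D(Y)={1,3,4,6,7,8} D(Z)={2,3,5,6,7,8}: no change
Constraint 2 (U != X) on D(U)={4,5,6,8} D(X)={1,2,5,6,8}: no change
Constraint 3 (U + Y = Z) on D(U)={4,5,6,8} D(Y)={1,3,4,6,7,8} D(Z)={2,3,5,6,7,8}: U {4,5,6,8}->{4,5,6}; Y {1,3,4,6,7,8}->{1,3,4}; Z {2,3,5,6,7,8}->{5,6,7,8}
Constraint 4 (U < Y) on D(U)={4,5,6} D(Y)={1,3,4}: U {4,5,6}->{}; Y {1,3,4}->{}
So after all 4 constraints: D(U) = {}

Answer: {}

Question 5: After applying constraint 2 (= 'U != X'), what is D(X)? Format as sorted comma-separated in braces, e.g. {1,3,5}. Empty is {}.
Constraint 1 (Y != Z) on D(Y)={1,3,4,6,7,8} D(Z)={2,3,5,6,7,8}: no change
Constraint 2 (U != X) on D(U)={4,5,6,8} D(X)={1,2,5,6,8}: no change
So after constraint 2: D(X) = {1,2,5,6,8}

Answer: {1,2,5,6,8}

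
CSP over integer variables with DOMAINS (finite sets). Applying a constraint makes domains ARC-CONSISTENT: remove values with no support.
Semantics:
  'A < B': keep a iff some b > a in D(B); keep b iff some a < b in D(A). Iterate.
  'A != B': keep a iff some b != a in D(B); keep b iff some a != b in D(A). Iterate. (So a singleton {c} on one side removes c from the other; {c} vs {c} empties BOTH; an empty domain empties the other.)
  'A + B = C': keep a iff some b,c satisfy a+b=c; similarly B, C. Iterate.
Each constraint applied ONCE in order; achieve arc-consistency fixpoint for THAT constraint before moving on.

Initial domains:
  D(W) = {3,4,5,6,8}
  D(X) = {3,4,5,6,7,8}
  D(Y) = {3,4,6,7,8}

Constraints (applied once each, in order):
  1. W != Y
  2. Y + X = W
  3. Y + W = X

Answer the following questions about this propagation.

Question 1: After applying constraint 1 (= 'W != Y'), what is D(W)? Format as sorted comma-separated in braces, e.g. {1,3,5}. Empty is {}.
Constraint 1 (W != Y) on D(W)={3,4,5,6,8} D(Y)={3,4,6,7,8}: no change
So after constraint 1: D(W) = {3,4,5,6,8}

Answer: {3,4,5,6,8}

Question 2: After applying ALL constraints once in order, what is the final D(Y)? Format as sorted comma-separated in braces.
Answer: {}

Derivation:
Constraint 1 (W != Y) on D(W)={3,4,5,6,8} D(Y)={3,4,6,7,8}: no change
Constraint 2 (Y + X = W) on D(Y)={3,4,6,7,8} D(X)={3,4,5,6,7,8} D(W)={3,4,5,6,8}: Y {3,4,6,7,8}->{3,4}; X {3,4,5,6,7,8}->{3,4,5}; W {3,4,5,6,8}->{6,8}
Constraint 3 (Y + W = X) on D(Y)={3,4} D(W)={6,8} D(X)={3,4,5}: Y {3,4}->{}; W {6,8}->{}; X {3,4,5}->{}
So after all 3 constraints: D(Y) = {}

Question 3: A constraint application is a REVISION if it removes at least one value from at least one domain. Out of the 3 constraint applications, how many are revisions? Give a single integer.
Constraint 1 (W != Y) on D(W)={3,4,5,6,8} D(Y)={3,4,6,7,8}: no change => not a revision
Constraint 2 (Y + X = W) on D(Y)={3,4,6,7,8} D(X)={3,4,5,6,7,8} D(W)={3,4,5,6,8}: Y {3,4,6,7,8}->{3,4}; X {3,4,5,6,7,8}->{3,4,5}; W {3,4,5,6,8}->{6,8} => REVISION
Constraint 3 (Y + W = X) on D(Y)={3,4} D(W)={6,8} D(X)={3,4,5}: Y {3,4}->{}; W {6,8}->{}; X {3,4,5}->{} => REVISION
Total revisions = 2

Answer: 2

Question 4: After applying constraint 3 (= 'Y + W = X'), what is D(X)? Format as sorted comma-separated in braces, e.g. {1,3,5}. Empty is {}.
Constraint 1 (W != Y) on D(W)={3,4,5,6,8} D(Y)={3,4,6,7,8}: no change
Constraint 2 (Y + X = W) on D(Y)={3,4,6,7,8} D(X)={3,4,5,6,7,8} D(W)={3,4,5,6,8}: Y {3,4,6,7,8}->{3,4}; X {3,4,5,6,7,8}->{3,4,5}; W {3,4,5,6,8}->{6,8}
Constraint 3 (Y + W = X) on D(Y)={3,4} D(W)={6,8} D(X)={3,4,5}: Y {3,4}->{}; W {6,8}->{}; X {3,4,5}->{}
So after constraint 3: D(X) = {}

Answer: {}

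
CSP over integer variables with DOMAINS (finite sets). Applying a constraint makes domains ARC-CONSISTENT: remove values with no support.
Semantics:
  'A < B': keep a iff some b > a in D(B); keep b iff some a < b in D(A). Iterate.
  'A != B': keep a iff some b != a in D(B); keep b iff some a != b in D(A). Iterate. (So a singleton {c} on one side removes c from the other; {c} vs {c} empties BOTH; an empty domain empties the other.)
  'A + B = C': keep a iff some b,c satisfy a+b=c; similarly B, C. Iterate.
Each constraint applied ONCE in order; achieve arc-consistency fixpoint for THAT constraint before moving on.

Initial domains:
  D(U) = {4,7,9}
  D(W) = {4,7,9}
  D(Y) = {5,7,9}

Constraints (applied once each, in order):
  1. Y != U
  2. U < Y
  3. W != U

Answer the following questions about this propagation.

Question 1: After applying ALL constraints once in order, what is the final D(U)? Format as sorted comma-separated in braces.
Answer: {4,7}

Derivation:
Constraint 1 (Y != U) on D(Y)={5,7,9} D(U)={4,7,9}: no change
Constraint 2 (U < Y) on D(U)={4,7,9} D(Y)={5,7,9}: U {4,7,9}->{4,7}
Constraint 3 (W != U) on D(W)={4,7,9} D(U)={4,7}: no change
So after all 3 constraints: D(U) = {4,7}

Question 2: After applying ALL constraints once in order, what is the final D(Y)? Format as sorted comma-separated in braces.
Constraint 1 (Y != U) on D(Y)={5,7,9} D(U)={4,7,9}: no change
Constraint 2 (U < Y) on D(U)={4,7,9} D(Y)={5,7,9}: U {4,7,9}->{4,7}
Constraint 3 (W != U) on D(W)={4,7,9} D(U)={4,7}: no change
So after all 3 constraints: D(Y) = {5,7,9}

Answer: {5,7,9}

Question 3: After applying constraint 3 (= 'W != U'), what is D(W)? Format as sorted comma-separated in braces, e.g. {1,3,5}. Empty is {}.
Answer: {4,7,9}

Derivation:
Constraint 1 (Y != U) on D(Y)={5,7,9} D(U)={4,7,9}: no change
Constraint 2 (U < Y) on D(U)={4,7,9} D(Y)={5,7,9}: U {4,7,9}->{4,7}
Constraint 3 (W != U) on D(W)={4,7,9} D(U)={4,7}: no change
So after constraint 3: D(W) = {4,7,9}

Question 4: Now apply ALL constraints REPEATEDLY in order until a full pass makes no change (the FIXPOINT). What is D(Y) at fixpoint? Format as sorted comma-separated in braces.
pass 0 (initial): D(Y)={5,7,9}
pass 1: U {4,7,9}->{4,7}
pass 2: no change
Fixpoint after 2 passes: D(Y) = {5,7,9}

Answer: {5,7,9}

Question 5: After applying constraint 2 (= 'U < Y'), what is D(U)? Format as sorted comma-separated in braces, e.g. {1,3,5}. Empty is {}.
Constraint 1 (Y != U) on D(Y)={5,7,9} D(U)={4,7,9}: no change
Constraint 2 (U < Y) on D(U)={4,7,9} D(Y)={5,7,9}: U {4,7,9}->{4,7}
So after constraint 2: D(U) = {4,7}

Answer: {4,7}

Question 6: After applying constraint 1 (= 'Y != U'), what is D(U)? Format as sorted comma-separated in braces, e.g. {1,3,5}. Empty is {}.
Constraint 1 (Y != U) on D(Y)={5,7,9} D(U)={4,7,9}: no change
So after constraint 1: D(U) = {4,7,9}

Answer: {4,7,9}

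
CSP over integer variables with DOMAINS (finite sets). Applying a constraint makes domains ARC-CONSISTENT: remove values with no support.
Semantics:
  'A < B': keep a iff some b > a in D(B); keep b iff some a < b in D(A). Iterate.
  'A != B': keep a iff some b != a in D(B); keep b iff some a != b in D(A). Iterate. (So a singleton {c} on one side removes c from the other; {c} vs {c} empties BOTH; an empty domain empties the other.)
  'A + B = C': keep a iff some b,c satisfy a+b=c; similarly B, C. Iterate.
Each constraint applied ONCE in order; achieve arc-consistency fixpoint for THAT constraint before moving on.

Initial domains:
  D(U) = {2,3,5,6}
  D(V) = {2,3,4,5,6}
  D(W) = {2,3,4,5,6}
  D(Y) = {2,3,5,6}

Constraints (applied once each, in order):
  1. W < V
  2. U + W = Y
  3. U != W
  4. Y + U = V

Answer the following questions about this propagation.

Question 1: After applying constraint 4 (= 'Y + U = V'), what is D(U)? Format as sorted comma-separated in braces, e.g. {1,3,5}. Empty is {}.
Answer: {}

Derivation:
Constraint 1 (W < V) on D(W)={2,3,4,5,6} D(V)={2,3,4,5,6}: W {2,3,4,5,6}->{2,3,4,5}; V {2,3,4,5,6}->{3,4,5,6}
Constraint 2 (U + W = Y) on D(U)={2,3,5,6} D(W)={2,3,4,5} D(Y)={2,3,5,6}: U {2,3,5,6}->{2,3}; W {2,3,4,5}->{2,3,4}; Y {2,3,5,6}->{5,6}
Constraint 3 (U != W) on D(U)={2,3} D(W)={2,3,4}: no change
Constraint 4 (Y + U = V) on D(Y)={5,6} D(U)={2,3} D(V)={3,4,5,6}: Y {5,6}->{}; U {2,3}->{}; V {3,4,5,6}->{}
So after constraint 4: D(U) = {}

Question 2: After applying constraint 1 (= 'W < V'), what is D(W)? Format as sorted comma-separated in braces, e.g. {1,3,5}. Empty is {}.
Constraint 1 (W < V) on D(W)={2,3,4,5,6} D(V)={2,3,4,5,6}: W {2,3,4,5,6}->{2,3,4,5}; V {2,3,4,5,6}->{3,4,5,6}
So after constraint 1: D(W) = {2,3,4,5}

Answer: {2,3,4,5}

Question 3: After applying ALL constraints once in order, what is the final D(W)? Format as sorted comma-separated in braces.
Answer: {2,3,4}

Derivation:
Constraint 1 (W < V) on D(W)={2,3,4,5,6} D(V)={2,3,4,5,6}: W {2,3,4,5,6}->{2,3,4,5}; V {2,3,4,5,6}->{3,4,5,6}
Constraint 2 (U + W = Y) on D(U)={2,3,5,6} D(W)={2,3,4,5} D(Y)={2,3,5,6}: U {2,3,5,6}->{2,3}; W {2,3,4,5}->{2,3,4}; Y {2,3,5,6}->{5,6}
Constraint 3 (U != W) on D(U)={2,3} D(W)={2,3,4}: no change
Constraint 4 (Y + U = V) on D(Y)={5,6} D(U)={2,3} D(V)={3,4,5,6}: Y {5,6}->{}; U {2,3}->{}; V {3,4,5,6}->{}
So after all 4 constraints: D(W) = {2,3,4}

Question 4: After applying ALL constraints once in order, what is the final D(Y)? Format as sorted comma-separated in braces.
Answer: {}

Derivation:
Constraint 1 (W < V) on D(W)={2,3,4,5,6} D(V)={2,3,4,5,6}: W {2,3,4,5,6}->{2,3,4,5}; V {2,3,4,5,6}->{3,4,5,6}
Constraint 2 (U + W = Y) on D(U)={2,3,5,6} D(W)={2,3,4,5} D(Y)={2,3,5,6}: U {2,3,5,6}->{2,3}; W {2,3,4,5}->{2,3,4}; Y {2,3,5,6}->{5,6}
Constraint 3 (U != W) on D(U)={2,3} D(W)={2,3,4}: no change
Constraint 4 (Y + U = V) on D(Y)={5,6} D(U)={2,3} D(V)={3,4,5,6}: Y {5,6}->{}; U {2,3}->{}; V {3,4,5,6}->{}
So after all 4 constraints: D(Y) = {}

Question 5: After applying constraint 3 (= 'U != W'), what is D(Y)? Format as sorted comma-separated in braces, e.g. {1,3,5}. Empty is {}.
Answer: {5,6}

Derivation:
Constraint 1 (W < V) on D(W)={2,3,4,5,6} D(V)={2,3,4,5,6}: W {2,3,4,5,6}->{2,3,4,5}; V {2,3,4,5,6}->{3,4,5,6}
Constraint 2 (U + W = Y) on D(U)={2,3,5,6} D(W)={2,3,4,5} D(Y)={2,3,5,6}: U {2,3,5,6}->{2,3}; W {2,3,4,5}->{2,3,4}; Y {2,3,5,6}->{5,6}
Constraint 3 (U != W) on D(U)={2,3} D(W)={2,3,4}: no change
So after constraint 3: D(Y) = {5,6}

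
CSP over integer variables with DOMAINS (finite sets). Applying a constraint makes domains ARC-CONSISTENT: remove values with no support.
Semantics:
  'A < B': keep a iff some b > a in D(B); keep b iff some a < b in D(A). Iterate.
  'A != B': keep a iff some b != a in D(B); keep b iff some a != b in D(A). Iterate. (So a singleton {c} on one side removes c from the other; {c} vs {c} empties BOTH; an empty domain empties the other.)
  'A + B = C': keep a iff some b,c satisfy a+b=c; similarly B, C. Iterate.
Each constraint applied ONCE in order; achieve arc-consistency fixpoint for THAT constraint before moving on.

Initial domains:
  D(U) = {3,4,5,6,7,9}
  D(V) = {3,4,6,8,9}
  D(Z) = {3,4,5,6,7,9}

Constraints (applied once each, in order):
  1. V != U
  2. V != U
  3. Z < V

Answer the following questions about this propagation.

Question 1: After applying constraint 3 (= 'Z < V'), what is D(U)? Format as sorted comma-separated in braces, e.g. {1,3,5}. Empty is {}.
Constraint 1 (V != U) on D(V)={3,4,6,8,9} D(U)={3,4,5,6,7,9}: no change
Constraint 2 (V != U) on D(V)={3,4,6,8,9} D(U)={3,4,5,6,7,9}: no change
Constraint 3 (Z < V) on D(Z)={3,4,5,6,7,9} D(V)={3,4,6,8,9}: Z {3,4,5,6,7,9}->{3,4,5,6,7}; V {3,4,6,8,9}->{4,6,8,9}
So after constraint 3: D(U) = {3,4,5,6,7,9}

Answer: {3,4,5,6,7,9}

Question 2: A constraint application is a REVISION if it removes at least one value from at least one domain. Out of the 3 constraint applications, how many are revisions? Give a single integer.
Answer: 1

Derivation:
Constraint 1 (V != U) on D(V)={3,4,6,8,9} D(U)={3,4,5,6,7,9}: no change => not a revision
Constraint 2 (V != U) on D(V)={3,4,6,8,9} D(U)={3,4,5,6,7,9}: no change => not a revision
Constraint 3 (Z < V) on D(Z)={3,4,5,6,7,9} D(V)={3,4,6,8,9}: Z {3,4,5,6,7,9}->{3,4,5,6,7}; V {3,4,6,8,9}->{4,6,8,9} => REVISION
Total revisions = 1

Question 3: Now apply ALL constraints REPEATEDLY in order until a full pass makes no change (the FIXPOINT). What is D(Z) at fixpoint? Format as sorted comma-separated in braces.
Answer: {3,4,5,6,7}

Derivation:
pass 0 (initial): D(Z)={3,4,5,6,7,9}
pass 1: V {3,4,6,8,9}->{4,6,8,9}; Z {3,4,5,6,7,9}->{3,4,5,6,7}
pass 2: no change
Fixpoint after 2 passes: D(Z) = {3,4,5,6,7}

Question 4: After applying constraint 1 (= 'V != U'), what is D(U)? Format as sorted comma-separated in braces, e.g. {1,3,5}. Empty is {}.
Answer: {3,4,5,6,7,9}

Derivation:
Constraint 1 (V != U) on D(V)={3,4,6,8,9} D(U)={3,4,5,6,7,9}: no change
So after constraint 1: D(U) = {3,4,5,6,7,9}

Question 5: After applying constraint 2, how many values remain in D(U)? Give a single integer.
Answer: 6

Derivation:
Constraint 1 (V != U) on D(V)={3,4,6,8,9} D(U)={3,4,5,6,7,9}: no change
Constraint 2 (V != U) on D(V)={3,4,6,8,9} D(U)={3,4,5,6,7,9}: no change
So after constraint 2: D(U)={3,4,5,6,7,9}, size = 6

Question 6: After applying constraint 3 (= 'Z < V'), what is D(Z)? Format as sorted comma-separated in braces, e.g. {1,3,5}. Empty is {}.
Constraint 1 (V != U) on D(V)={3,4,6,8,9} D(U)={3,4,5,6,7,9}: no change
Constraint 2 (V != U) on D(V)={3,4,6,8,9} D(U)={3,4,5,6,7,9}: no change
Constraint 3 (Z < V) on D(Z)={3,4,5,6,7,9} D(V)={3,4,6,8,9}: Z {3,4,5,6,7,9}->{3,4,5,6,7}; V {3,4,6,8,9}->{4,6,8,9}
So after constraint 3: D(Z) = {3,4,5,6,7}

Answer: {3,4,5,6,7}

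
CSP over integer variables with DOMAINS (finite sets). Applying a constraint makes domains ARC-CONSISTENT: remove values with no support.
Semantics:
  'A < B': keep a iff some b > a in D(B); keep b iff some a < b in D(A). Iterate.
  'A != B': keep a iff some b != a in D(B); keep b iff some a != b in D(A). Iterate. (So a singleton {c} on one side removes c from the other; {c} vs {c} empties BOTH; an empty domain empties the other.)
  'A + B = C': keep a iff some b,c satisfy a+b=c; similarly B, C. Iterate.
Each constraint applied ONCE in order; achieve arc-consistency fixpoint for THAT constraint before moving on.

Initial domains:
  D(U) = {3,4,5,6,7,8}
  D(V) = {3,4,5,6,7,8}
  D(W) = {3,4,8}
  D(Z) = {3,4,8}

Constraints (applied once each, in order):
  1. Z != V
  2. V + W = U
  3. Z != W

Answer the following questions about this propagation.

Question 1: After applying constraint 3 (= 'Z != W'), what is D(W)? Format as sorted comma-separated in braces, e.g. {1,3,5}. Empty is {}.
Answer: {3,4}

Derivation:
Constraint 1 (Z != V) on D(Z)={3,4,8} D(V)={3,4,5,6,7,8}: no change
Constraint 2 (V + W = U) on D(V)={3,4,5,6,7,8} D(W)={3,4,8} D(U)={3,4,5,6,7,8}: V {3,4,5,6,7,8}->{3,4,5}; W {3,4,8}->{3,4}; U {3,4,5,6,7,8}->{6,7,8}
Constraint 3 (Z != W) on D(Z)={3,4,8} D(W)={3,4}: no change
So after constraint 3: D(W) = {3,4}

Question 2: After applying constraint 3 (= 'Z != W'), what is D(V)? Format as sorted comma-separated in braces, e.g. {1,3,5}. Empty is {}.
Constraint 1 (Z != V) on D(Z)={3,4,8} D(V)={3,4,5,6,7,8}: no change
Constraint 2 (V + W = U) on D(V)={3,4,5,6,7,8} D(W)={3,4,8} D(U)={3,4,5,6,7,8}: V {3,4,5,6,7,8}->{3,4,5}; W {3,4,8}->{3,4}; U {3,4,5,6,7,8}->{6,7,8}
Constraint 3 (Z != W) on D(Z)={3,4,8} D(W)={3,4}: no change
So after constraint 3: D(V) = {3,4,5}

Answer: {3,4,5}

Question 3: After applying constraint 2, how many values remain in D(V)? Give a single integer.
Constraint 1 (Z != V) on D(Z)={3,4,8} D(V)={3,4,5,6,7,8}: no change
Constraint 2 (V + W = U) on D(V)={3,4,5,6,7,8} D(W)={3,4,8} D(U)={3,4,5,6,7,8}: V {3,4,5,6,7,8}->{3,4,5}; W {3,4,8}->{3,4}; U {3,4,5,6,7,8}->{6,7,8}
So after constraint 2: D(V)={3,4,5}, size = 3

Answer: 3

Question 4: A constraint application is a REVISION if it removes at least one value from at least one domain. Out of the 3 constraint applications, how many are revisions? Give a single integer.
Answer: 1

Derivation:
Constraint 1 (Z != V) on D(Z)={3,4,8} D(V)={3,4,5,6,7,8}: no change => not a revision
Constraint 2 (V + W = U) on D(V)={3,4,5,6,7,8} D(W)={3,4,8} D(U)={3,4,5,6,7,8}: V {3,4,5,6,7,8}->{3,4,5}; W {3,4,8}->{3,4}; U {3,4,5,6,7,8}->{6,7,8} => REVISION
Constraint 3 (Z != W) on D(Z)={3,4,8} D(W)={3,4}: no change => not a revision
Total revisions = 1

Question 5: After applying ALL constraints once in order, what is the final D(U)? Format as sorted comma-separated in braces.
Answer: {6,7,8}

Derivation:
Constraint 1 (Z != V) on D(Z)={3,4,8} D(V)={3,4,5,6,7,8}: no change
Constraint 2 (V + W = U) on D(V)={3,4,5,6,7,8} D(W)={3,4,8} D(U)={3,4,5,6,7,8}: V {3,4,5,6,7,8}->{3,4,5}; W {3,4,8}->{3,4}; U {3,4,5,6,7,8}->{6,7,8}
Constraint 3 (Z != W) on D(Z)={3,4,8} D(W)={3,4}: no change
So after all 3 constraints: D(U) = {6,7,8}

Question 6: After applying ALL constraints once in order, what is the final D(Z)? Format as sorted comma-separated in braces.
Answer: {3,4,8}

Derivation:
Constraint 1 (Z != V) on D(Z)={3,4,8} D(V)={3,4,5,6,7,8}: no change
Constraint 2 (V + W = U) on D(V)={3,4,5,6,7,8} D(W)={3,4,8} D(U)={3,4,5,6,7,8}: V {3,4,5,6,7,8}->{3,4,5}; W {3,4,8}->{3,4}; U {3,4,5,6,7,8}->{6,7,8}
Constraint 3 (Z != W) on D(Z)={3,4,8} D(W)={3,4}: no change
So after all 3 constraints: D(Z) = {3,4,8}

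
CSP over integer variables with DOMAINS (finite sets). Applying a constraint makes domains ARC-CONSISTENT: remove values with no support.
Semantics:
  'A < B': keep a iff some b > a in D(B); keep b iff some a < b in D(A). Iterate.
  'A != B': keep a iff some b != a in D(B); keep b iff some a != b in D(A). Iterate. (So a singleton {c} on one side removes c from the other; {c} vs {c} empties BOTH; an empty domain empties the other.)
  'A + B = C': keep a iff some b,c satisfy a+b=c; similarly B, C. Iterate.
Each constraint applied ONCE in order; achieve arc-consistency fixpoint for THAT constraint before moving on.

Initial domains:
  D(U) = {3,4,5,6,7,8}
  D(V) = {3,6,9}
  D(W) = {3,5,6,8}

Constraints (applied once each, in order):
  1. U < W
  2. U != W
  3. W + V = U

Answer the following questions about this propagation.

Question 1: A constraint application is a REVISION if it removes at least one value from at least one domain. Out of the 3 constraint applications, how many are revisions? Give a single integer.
Constraint 1 (U < W) on D(U)={3,4,5,6,7,8} D(W)={3,5,6,8}: U {3,4,5,6,7,8}->{3,4,5,6,7}; W {3,5,6,8}->{5,6,8} => REVISION
Constraint 2 (U != W) on D(U)={3,4,5,6,7} D(W)={5,6,8}: no change => not a revision
Constraint 3 (W + V = U) on D(W)={5,6,8} D(V)={3,6,9} D(U)={3,4,5,6,7}: W {5,6,8}->{}; V {3,6,9}->{}; U {3,4,5,6,7}->{} => REVISION
Total revisions = 2

Answer: 2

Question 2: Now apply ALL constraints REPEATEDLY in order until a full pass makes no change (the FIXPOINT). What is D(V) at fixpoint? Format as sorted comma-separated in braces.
Answer: {}

Derivation:
pass 0 (initial): D(V)={3,6,9}
pass 1: U {3,4,5,6,7,8}->{}; V {3,6,9}->{}; W {3,5,6,8}->{}
pass 2: no change
Fixpoint after 2 passes: D(V) = {}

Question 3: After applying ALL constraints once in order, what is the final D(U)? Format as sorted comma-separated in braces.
Answer: {}

Derivation:
Constraint 1 (U < W) on D(U)={3,4,5,6,7,8} D(W)={3,5,6,8}: U {3,4,5,6,7,8}->{3,4,5,6,7}; W {3,5,6,8}->{5,6,8}
Constraint 2 (U != W) on D(U)={3,4,5,6,7} D(W)={5,6,8}: no change
Constraint 3 (W + V = U) on D(W)={5,6,8} D(V)={3,6,9} D(U)={3,4,5,6,7}: W {5,6,8}->{}; V {3,6,9}->{}; U {3,4,5,6,7}->{}
So after all 3 constraints: D(U) = {}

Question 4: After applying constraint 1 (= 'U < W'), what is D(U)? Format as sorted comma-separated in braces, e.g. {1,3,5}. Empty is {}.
Constraint 1 (U < W) on D(U)={3,4,5,6,7,8} D(W)={3,5,6,8}: U {3,4,5,6,7,8}->{3,4,5,6,7}; W {3,5,6,8}->{5,6,8}
So after constraint 1: D(U) = {3,4,5,6,7}

Answer: {3,4,5,6,7}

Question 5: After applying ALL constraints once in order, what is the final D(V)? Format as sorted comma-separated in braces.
Answer: {}

Derivation:
Constraint 1 (U < W) on D(U)={3,4,5,6,7,8} D(W)={3,5,6,8}: U {3,4,5,6,7,8}->{3,4,5,6,7}; W {3,5,6,8}->{5,6,8}
Constraint 2 (U != W) on D(U)={3,4,5,6,7} D(W)={5,6,8}: no change
Constraint 3 (W + V = U) on D(W)={5,6,8} D(V)={3,6,9} D(U)={3,4,5,6,7}: W {5,6,8}->{}; V {3,6,9}->{}; U {3,4,5,6,7}->{}
So after all 3 constraints: D(V) = {}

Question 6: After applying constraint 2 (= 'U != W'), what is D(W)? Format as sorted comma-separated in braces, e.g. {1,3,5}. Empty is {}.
Answer: {5,6,8}

Derivation:
Constraint 1 (U < W) on D(U)={3,4,5,6,7,8} D(W)={3,5,6,8}: U {3,4,5,6,7,8}->{3,4,5,6,7}; W {3,5,6,8}->{5,6,8}
Constraint 2 (U != W) on D(U)={3,4,5,6,7} D(W)={5,6,8}: no change
So after constraint 2: D(W) = {5,6,8}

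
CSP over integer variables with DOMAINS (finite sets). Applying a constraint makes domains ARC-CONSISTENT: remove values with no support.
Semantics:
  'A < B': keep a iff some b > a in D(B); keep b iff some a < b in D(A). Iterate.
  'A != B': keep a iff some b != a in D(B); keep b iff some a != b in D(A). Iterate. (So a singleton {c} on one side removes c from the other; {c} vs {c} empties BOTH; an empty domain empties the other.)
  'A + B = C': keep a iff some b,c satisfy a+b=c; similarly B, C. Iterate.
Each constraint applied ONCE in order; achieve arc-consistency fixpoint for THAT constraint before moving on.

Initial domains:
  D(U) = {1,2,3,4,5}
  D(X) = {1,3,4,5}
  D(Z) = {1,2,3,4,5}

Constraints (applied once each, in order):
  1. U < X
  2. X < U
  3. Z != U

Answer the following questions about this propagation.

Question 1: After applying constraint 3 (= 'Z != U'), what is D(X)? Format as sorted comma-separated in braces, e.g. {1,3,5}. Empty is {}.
Constraint 1 (U < X) on D(U)={1,2,3,4,5} D(X)={1,3,4,5}: U {1,2,3,4,5}->{1,2,3,4}; X {1,3,4,5}->{3,4,5}
Constraint 2 (X < U) on D(X)={3,4,5} D(U)={1,2,3,4}: X {3,4,5}->{3}; U {1,2,3,4}->{4}
Constraint 3 (Z != U) on D(Z)={1,2,3,4,5} D(U)={4}: Z {1,2,3,4,5}->{1,2,3,5}
So after constraint 3: D(X) = {3}

Answer: {3}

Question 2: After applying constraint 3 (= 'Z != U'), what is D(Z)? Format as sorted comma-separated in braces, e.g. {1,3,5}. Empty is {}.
Answer: {1,2,3,5}

Derivation:
Constraint 1 (U < X) on D(U)={1,2,3,4,5} D(X)={1,3,4,5}: U {1,2,3,4,5}->{1,2,3,4}; X {1,3,4,5}->{3,4,5}
Constraint 2 (X < U) on D(X)={3,4,5} D(U)={1,2,3,4}: X {3,4,5}->{3}; U {1,2,3,4}->{4}
Constraint 3 (Z != U) on D(Z)={1,2,3,4,5} D(U)={4}: Z {1,2,3,4,5}->{1,2,3,5}
So after constraint 3: D(Z) = {1,2,3,5}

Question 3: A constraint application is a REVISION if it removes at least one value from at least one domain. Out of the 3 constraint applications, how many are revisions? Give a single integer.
Answer: 3

Derivation:
Constraint 1 (U < X) on D(U)={1,2,3,4,5} D(X)={1,3,4,5}: U {1,2,3,4,5}->{1,2,3,4}; X {1,3,4,5}->{3,4,5} => REVISION
Constraint 2 (X < U) on D(X)={3,4,5} D(U)={1,2,3,4}: X {3,4,5}->{3}; U {1,2,3,4}->{4} => REVISION
Constraint 3 (Z != U) on D(Z)={1,2,3,4,5} D(U)={4}: Z {1,2,3,4,5}->{1,2,3,5} => REVISION
Total revisions = 3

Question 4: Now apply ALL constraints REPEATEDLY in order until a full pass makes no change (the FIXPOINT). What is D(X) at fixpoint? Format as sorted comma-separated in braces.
Answer: {}

Derivation:
pass 0 (initial): D(X)={1,3,4,5}
pass 1: U {1,2,3,4,5}->{4}; X {1,3,4,5}->{3}; Z {1,2,3,4,5}->{1,2,3,5}
pass 2: U {4}->{}; X {3}->{}; Z {1,2,3,5}->{}
pass 3: no change
Fixpoint after 3 passes: D(X) = {}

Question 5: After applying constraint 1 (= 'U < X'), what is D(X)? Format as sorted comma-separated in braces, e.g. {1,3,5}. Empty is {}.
Answer: {3,4,5}

Derivation:
Constraint 1 (U < X) on D(U)={1,2,3,4,5} D(X)={1,3,4,5}: U {1,2,3,4,5}->{1,2,3,4}; X {1,3,4,5}->{3,4,5}
So after constraint 1: D(X) = {3,4,5}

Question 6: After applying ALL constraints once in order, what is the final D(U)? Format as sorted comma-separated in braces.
Constraint 1 (U < X) on D(U)={1,2,3,4,5} D(X)={1,3,4,5}: U {1,2,3,4,5}->{1,2,3,4}; X {1,3,4,5}->{3,4,5}
Constraint 2 (X < U) on D(X)={3,4,5} D(U)={1,2,3,4}: X {3,4,5}->{3}; U {1,2,3,4}->{4}
Constraint 3 (Z != U) on D(Z)={1,2,3,4,5} D(U)={4}: Z {1,2,3,4,5}->{1,2,3,5}
So after all 3 constraints: D(U) = {4}

Answer: {4}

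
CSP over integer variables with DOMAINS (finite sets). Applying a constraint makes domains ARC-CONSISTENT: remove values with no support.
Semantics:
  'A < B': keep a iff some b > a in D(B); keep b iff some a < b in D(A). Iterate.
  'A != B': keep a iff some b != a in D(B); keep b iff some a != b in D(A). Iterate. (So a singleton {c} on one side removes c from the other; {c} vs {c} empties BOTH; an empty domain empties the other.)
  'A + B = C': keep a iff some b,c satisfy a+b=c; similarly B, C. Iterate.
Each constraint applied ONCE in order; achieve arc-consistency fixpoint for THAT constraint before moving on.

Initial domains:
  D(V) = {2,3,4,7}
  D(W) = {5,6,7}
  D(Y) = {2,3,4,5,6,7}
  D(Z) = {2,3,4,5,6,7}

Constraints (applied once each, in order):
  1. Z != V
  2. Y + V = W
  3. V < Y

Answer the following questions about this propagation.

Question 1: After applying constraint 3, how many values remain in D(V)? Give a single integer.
Answer: 3

Derivation:
Constraint 1 (Z != V) on D(Z)={2,3,4,5,6,7} D(V)={2,3,4,7}: no change
Constraint 2 (Y + V = W) on D(Y)={2,3,4,5,6,7} D(V)={2,3,4,7} D(W)={5,6,7}: Y {2,3,4,5,6,7}->{2,3,4,5}; V {2,3,4,7}->{2,3,4}
Constraint 3 (V < Y) on D(V)={2,3,4} D(Y)={2,3,4,5}: Y {2,3,4,5}->{3,4,5}
So after constraint 3: D(V)={2,3,4}, size = 3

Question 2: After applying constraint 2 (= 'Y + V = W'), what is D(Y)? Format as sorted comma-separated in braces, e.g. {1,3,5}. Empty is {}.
Answer: {2,3,4,5}

Derivation:
Constraint 1 (Z != V) on D(Z)={2,3,4,5,6,7} D(V)={2,3,4,7}: no change
Constraint 2 (Y + V = W) on D(Y)={2,3,4,5,6,7} D(V)={2,3,4,7} D(W)={5,6,7}: Y {2,3,4,5,6,7}->{2,3,4,5}; V {2,3,4,7}->{2,3,4}
So after constraint 2: D(Y) = {2,3,4,5}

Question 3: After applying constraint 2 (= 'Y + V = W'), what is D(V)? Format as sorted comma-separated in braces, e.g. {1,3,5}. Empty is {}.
Constraint 1 (Z != V) on D(Z)={2,3,4,5,6,7} D(V)={2,3,4,7}: no change
Constraint 2 (Y + V = W) on D(Y)={2,3,4,5,6,7} D(V)={2,3,4,7} D(W)={5,6,7}: Y {2,3,4,5,6,7}->{2,3,4,5}; V {2,3,4,7}->{2,3,4}
So after constraint 2: D(V) = {2,3,4}

Answer: {2,3,4}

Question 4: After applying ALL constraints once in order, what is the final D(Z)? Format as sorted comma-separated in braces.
Answer: {2,3,4,5,6,7}

Derivation:
Constraint 1 (Z != V) on D(Z)={2,3,4,5,6,7} D(V)={2,3,4,7}: no change
Constraint 2 (Y + V = W) on D(Y)={2,3,4,5,6,7} D(V)={2,3,4,7} D(W)={5,6,7}: Y {2,3,4,5,6,7}->{2,3,4,5}; V {2,3,4,7}->{2,3,4}
Constraint 3 (V < Y) on D(V)={2,3,4} D(Y)={2,3,4,5}: Y {2,3,4,5}->{3,4,5}
So after all 3 constraints: D(Z) = {2,3,4,5,6,7}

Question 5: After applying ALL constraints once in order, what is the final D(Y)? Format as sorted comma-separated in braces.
Answer: {3,4,5}

Derivation:
Constraint 1 (Z != V) on D(Z)={2,3,4,5,6,7} D(V)={2,3,4,7}: no change
Constraint 2 (Y + V = W) on D(Y)={2,3,4,5,6,7} D(V)={2,3,4,7} D(W)={5,6,7}: Y {2,3,4,5,6,7}->{2,3,4,5}; V {2,3,4,7}->{2,3,4}
Constraint 3 (V < Y) on D(V)={2,3,4} D(Y)={2,3,4,5}: Y {2,3,4,5}->{3,4,5}
So after all 3 constraints: D(Y) = {3,4,5}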